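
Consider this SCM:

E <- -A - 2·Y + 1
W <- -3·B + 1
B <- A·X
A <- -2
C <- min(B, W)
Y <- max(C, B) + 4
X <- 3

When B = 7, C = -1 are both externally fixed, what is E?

-19

Under do(B = 7, C = -1), each intervened variable's structural equation is replaced by its fixed value.
Y = max(C, B) + 4  [with C=-1, B=7]  = 11
E = -A - 2·Y + 1  [with A=-2, Y=11]  = -19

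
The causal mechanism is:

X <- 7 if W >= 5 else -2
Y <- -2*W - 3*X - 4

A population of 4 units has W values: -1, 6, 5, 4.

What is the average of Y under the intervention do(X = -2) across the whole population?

Under do(X=-2), X's equation is replaced by X=-2 for every unit. Per-unit Y: 4, -10, -8, -6. Mean = -5.

-5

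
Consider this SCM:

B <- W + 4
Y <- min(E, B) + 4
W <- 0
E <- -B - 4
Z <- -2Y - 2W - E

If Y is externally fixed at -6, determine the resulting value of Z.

Intervening sets Y = -6 and removes its equation (Y <- min(E, B) + 4).
B = W + 4  [with W=0]  = 4
E = -B - 4  [with B=4]  = -8
Z = -2Y - 2W - E  [with Y=-6, W=0, E=-8]  = 20

20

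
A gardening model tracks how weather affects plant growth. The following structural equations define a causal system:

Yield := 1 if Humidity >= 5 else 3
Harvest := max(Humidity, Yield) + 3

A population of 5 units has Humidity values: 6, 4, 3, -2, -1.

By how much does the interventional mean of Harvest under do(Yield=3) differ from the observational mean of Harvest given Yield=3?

0.55

Under do(Yield=3), Yield's equation is replaced by Yield=3 for every unit. Per-unit Harvest: 9, 7, 6, 6, 6. Mean = 6.8.
Observing Yield=3 restricts to units where Yield's equation naturally yields 3: Humidity ∈ {4, 3, -2, -1}. In that subpopulation Harvest = 7, 6, 6, 6, mean 6.25.
Difference = 6.8 − 6.25 = 0.55.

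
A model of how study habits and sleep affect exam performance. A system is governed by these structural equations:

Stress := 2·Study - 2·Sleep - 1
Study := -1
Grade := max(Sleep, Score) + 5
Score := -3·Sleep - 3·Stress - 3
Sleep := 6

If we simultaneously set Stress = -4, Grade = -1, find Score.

The joint intervention fixes Stress = -4, Grade = -1, removing each variable's own equation.
Score = -3·Sleep - 3·Stress - 3  [with Sleep=6, Stress=-4]  = -9

-9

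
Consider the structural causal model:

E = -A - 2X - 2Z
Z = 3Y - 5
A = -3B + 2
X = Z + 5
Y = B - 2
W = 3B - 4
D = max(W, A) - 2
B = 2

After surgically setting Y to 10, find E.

The intervention breaks the incoming arrows to Y: Y = B - 2 no longer applies, and Y = 10.
A = -3B + 2  [with B=2]  = -4
Z = 3Y - 5  [with Y=10]  = 25
X = Z + 5  [with Z=25]  = 30
E = -A - 2X - 2Z  [with A=-4, X=30, Z=25]  = -106

-106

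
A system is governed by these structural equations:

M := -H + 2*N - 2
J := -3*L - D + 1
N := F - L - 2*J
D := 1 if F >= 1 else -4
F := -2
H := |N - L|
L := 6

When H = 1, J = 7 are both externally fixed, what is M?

-47

Under do(H = 1, J = 7), each intervened variable's structural equation is replaced by its fixed value.
N = F - L - 2*J  [with F=-2, L=6, J=7]  = -22
M = -H + 2*N - 2  [with H=1, N=-22]  = -47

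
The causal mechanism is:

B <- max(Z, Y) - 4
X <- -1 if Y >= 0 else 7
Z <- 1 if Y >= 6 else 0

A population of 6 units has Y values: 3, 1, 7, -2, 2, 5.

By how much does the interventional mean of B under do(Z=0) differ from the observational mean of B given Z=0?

Every unit gets Z=0 under the intervention. B values become -1, -3, 3, -4, -2, 1; E[B|do(Z=0)] = -1.
E[B|Z=0] averages over only the 5 units with Z=0 (Y = 3, 1, -2, 2, 5): B = -1, -3, -4, -2, 1, mean -1.8.
Difference = -1 − (-1.8) = 0.8.

0.8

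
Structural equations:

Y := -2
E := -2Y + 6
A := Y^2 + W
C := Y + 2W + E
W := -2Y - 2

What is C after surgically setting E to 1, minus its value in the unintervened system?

do(E=1) replaces the equation E := -2Y + 6 with the constant E = 1.
W = -2Y - 2  [with Y=-2]  = 2
C = Y + 2W + E  [with Y=-2, W=2, E=1]  = 3
Without intervention: W = -2Y - 2  [with Y=-2]  = 2; E = -2Y + 6  [with Y=-2]  = 10; C = Y + 2W + E  [with Y=-2, W=2, E=10]  = 12.
Change = 3 − 12 = -9.

-9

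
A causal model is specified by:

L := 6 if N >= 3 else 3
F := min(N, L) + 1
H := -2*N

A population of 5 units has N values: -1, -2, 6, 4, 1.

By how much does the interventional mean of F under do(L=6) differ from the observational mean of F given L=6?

-3.4

Every unit gets L=6 under the intervention. F values become 0, -1, 7, 5, 2; E[F|do(L=6)] = 2.6.
Observing L=6 restricts to units where L's equation naturally yields 6: N ∈ {6, 4}. In that subpopulation F = 7, 5, mean 6.
Difference = 2.6 − 6 = -3.4.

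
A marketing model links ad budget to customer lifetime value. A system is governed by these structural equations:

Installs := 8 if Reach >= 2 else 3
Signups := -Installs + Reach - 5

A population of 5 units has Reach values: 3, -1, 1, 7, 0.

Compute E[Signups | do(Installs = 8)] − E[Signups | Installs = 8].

-3

Every unit gets Installs=8 under the intervention. Signups values become -10, -14, -12, -6, -13; E[Signups|do(Installs=8)] = -11.
E[Signups|Installs=8] averages over only the 2 units with Installs=8 (Reach = 3, 7): Signups = -10, -6, mean -8.
Difference = -11 − (-8) = -3.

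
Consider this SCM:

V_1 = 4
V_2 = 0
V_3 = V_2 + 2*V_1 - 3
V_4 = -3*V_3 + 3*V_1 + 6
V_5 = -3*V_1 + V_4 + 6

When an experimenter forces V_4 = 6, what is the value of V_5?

Intervening sets V_4 = 6 and removes its equation (V_4 = -3*V_3 + 3*V_1 + 6).
V_5 = -3*V_1 + V_4 + 6  [with V_1=4, V_4=6]  = 0

0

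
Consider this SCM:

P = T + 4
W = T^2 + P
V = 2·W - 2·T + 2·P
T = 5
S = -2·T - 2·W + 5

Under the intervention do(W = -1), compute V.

The intervention breaks the incoming arrows to W: W = T^2 + P no longer applies, and W = -1.
P = T + 4  [with T=5]  = 9
V = 2·W - 2·T + 2·P  [with W=-1, T=5, P=9]  = 6

6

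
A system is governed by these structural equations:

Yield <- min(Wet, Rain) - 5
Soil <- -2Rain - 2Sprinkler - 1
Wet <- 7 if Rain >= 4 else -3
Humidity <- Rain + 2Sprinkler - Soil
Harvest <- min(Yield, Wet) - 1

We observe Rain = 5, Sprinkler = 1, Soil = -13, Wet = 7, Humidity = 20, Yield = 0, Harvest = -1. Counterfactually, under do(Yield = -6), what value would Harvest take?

Intervening sets Yield = -6 and removes its equation (Yield <- min(Wet, Rain) - 5).
Wet = 7 if Rain >= 4 else -3  [with Rain=5]  = 7
Harvest = min(Yield, Wet) - 1  [with Yield=-6, Wet=7]  = -7

-7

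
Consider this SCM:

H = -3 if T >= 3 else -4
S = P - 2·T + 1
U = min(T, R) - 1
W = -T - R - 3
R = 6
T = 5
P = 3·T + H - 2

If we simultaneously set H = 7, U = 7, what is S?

11

The joint intervention fixes H = 7, U = 7, removing each variable's own equation.
P = 3·T + H - 2  [with T=5, H=7]  = 20
S = P - 2·T + 1  [with P=20, T=5]  = 11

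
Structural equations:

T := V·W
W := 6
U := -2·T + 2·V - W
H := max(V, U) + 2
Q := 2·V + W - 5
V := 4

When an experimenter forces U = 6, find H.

Under do(U=6), the mechanism U := -2·T + 2·V - W is discarded; U is fixed at 6.
H = max(V, U) + 2  [with V=4, U=6]  = 8

8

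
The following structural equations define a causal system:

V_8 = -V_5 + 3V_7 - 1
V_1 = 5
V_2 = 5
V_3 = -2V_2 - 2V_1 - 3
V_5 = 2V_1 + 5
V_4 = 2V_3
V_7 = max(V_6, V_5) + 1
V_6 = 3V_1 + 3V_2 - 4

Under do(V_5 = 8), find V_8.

do(V_5=8) replaces the equation V_5 = 2V_1 + 5 with the constant V_5 = 8.
V_6 = 3V_1 + 3V_2 - 4  [with V_1=5, V_2=5]  = 26
V_7 = max(V_6, V_5) + 1  [with V_6=26, V_5=8]  = 27
V_8 = -V_5 + 3V_7 - 1  [with V_5=8, V_7=27]  = 72

72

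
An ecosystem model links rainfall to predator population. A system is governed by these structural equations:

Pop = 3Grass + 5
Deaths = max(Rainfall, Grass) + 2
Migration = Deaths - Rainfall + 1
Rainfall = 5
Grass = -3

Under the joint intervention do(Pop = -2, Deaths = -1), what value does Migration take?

Under do(Pop = -2, Deaths = -1), each intervened variable's structural equation is replaced by its fixed value.
Migration = Deaths - Rainfall + 1  [with Deaths=-1, Rainfall=5]  = -5

-5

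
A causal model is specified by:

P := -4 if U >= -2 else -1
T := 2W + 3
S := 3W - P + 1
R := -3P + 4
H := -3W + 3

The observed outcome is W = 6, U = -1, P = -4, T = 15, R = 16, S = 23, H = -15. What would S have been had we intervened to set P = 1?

18

The intervention breaks the incoming arrows to P: P := -4 if U >= -2 else -1 no longer applies, and P = 1.
S = 3W - P + 1  [with W=6, P=1]  = 18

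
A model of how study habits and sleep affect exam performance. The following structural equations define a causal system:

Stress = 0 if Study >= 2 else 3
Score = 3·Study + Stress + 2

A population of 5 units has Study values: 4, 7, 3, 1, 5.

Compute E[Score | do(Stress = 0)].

14

Under do(Stress=0), Stress's equation is replaced by Stress=0 for every unit. Per-unit Score: 14, 23, 11, 5, 17. Mean = 14.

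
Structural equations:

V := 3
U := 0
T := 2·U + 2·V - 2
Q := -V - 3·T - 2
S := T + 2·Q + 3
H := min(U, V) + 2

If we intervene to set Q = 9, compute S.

25

Intervening sets Q = 9 and removes its equation (Q := -V - 3·T - 2).
T = 2·U + 2·V - 2  [with U=0, V=3]  = 4
S = T + 2·Q + 3  [with T=4, Q=9]  = 25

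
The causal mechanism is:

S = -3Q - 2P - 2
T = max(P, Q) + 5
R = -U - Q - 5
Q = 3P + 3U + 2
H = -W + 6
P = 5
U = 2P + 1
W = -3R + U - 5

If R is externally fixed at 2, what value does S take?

-162

Under do(R=2), the mechanism R = -U - Q - 5 is discarded; R is fixed at 2.
Since S is not a descendant of the intervened variable, it is unaffected.
U = 2P + 1  [with P=5]  = 11
Q = 3P + 3U + 2  [with P=5, U=11]  = 50
S = -3Q - 2P - 2  [with Q=50, P=5]  = -162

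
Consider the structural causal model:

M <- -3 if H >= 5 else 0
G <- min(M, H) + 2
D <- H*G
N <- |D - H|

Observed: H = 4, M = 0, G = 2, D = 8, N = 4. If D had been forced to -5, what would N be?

9

Intervening sets D = -5 and removes its equation (D <- H*G).
N = |D - H|  [with D=-5, H=4]  = 9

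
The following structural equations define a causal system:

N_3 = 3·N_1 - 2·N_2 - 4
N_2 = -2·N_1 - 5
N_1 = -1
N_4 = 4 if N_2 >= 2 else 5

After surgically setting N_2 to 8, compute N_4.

Under do(N_2=8), the mechanism N_2 = -2·N_1 - 5 is discarded; N_2 is fixed at 8.
N_4 = 4 if N_2 >= 2 else 5  [with N_2=8]  = 4

4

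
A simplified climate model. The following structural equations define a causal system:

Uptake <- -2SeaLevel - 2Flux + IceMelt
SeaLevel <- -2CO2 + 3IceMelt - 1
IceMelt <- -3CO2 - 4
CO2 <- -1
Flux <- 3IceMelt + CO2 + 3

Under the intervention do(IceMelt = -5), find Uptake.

49

do(IceMelt=-5) replaces the equation IceMelt <- -3CO2 - 4 with the constant IceMelt = -5.
SeaLevel = -2CO2 + 3IceMelt - 1  [with CO2=-1, IceMelt=-5]  = -14
Flux = 3IceMelt + CO2 + 3  [with IceMelt=-5, CO2=-1]  = -13
Uptake = -2SeaLevel - 2Flux + IceMelt  [with SeaLevel=-14, Flux=-13, IceMelt=-5]  = 49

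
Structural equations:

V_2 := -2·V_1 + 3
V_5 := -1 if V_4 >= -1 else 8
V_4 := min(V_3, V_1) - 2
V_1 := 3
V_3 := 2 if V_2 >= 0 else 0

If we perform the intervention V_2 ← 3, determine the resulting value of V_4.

Under do(V_2=3), the mechanism V_2 := -2·V_1 + 3 is discarded; V_2 is fixed at 3.
V_3 = 2 if V_2 >= 0 else 0  [with V_2=3]  = 2
V_4 = min(V_3, V_1) - 2  [with V_3=2, V_1=3]  = 0

0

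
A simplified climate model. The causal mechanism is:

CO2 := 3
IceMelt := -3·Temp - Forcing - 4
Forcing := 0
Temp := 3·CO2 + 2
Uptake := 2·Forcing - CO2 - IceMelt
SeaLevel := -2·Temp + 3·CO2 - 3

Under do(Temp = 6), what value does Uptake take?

The intervention breaks the incoming arrows to Temp: Temp := 3·CO2 + 2 no longer applies, and Temp = 6.
IceMelt = -3·Temp - Forcing - 4  [with Temp=6, Forcing=0]  = -22
Uptake = 2·Forcing - CO2 - IceMelt  [with Forcing=0, CO2=3, IceMelt=-22]  = 19

19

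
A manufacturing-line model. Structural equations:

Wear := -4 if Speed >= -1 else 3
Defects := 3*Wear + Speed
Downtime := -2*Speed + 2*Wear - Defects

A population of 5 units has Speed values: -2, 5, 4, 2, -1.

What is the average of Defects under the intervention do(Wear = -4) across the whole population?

-10.4

Every unit gets Wear=-4 under the intervention. Defects values become -14, -7, -8, -10, -13; E[Defects|do(Wear=-4)] = -10.4.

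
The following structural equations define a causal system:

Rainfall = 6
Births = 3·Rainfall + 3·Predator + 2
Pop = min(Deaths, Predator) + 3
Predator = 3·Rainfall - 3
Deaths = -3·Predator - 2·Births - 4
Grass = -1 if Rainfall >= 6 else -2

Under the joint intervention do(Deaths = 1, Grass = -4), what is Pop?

4

The joint intervention fixes Deaths = 1, Grass = -4, removing each variable's own equation.
Predator = 3·Rainfall - 3  [with Rainfall=6]  = 15
Pop = min(Deaths, Predator) + 3  [with Deaths=1, Predator=15]  = 4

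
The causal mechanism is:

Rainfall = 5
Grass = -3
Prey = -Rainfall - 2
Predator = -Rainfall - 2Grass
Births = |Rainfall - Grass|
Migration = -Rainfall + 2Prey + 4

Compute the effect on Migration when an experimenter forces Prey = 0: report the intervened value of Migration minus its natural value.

The intervention breaks the incoming arrows to Prey: Prey = -Rainfall - 2 no longer applies, and Prey = 0.
Migration = -Rainfall + 2Prey + 4  [with Rainfall=5, Prey=0]  = -1
Without intervention: Prey = -Rainfall - 2  [with Rainfall=5]  = -7; Migration = -Rainfall + 2Prey + 4  [with Rainfall=5, Prey=-7]  = -15.
Change = -1 − (-15) = 14.

14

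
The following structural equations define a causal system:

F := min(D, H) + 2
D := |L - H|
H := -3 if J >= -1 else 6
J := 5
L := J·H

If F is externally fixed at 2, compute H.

Under do(F=2), the mechanism F := min(D, H) + 2 is discarded; F is fixed at 2.
No directed path runs from F to H, so H keeps its natural value.
H = -3 if J >= -1 else 6  [with J=5]  = -3

-3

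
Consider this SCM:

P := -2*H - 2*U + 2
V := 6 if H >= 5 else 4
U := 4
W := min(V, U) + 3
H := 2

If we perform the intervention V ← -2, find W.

1

The intervention breaks the incoming arrows to V: V := 6 if H >= 5 else 4 no longer applies, and V = -2.
W = min(V, U) + 3  [with V=-2, U=4]  = 1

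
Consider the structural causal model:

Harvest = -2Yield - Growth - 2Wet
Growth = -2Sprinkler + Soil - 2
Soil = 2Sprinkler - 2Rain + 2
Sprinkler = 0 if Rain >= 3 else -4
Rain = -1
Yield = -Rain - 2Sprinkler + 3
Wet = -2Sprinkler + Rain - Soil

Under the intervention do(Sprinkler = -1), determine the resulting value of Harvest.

Under do(Sprinkler=-1), the mechanism Sprinkler = 0 if Rain >= 3 else -4 is discarded; Sprinkler is fixed at -1.
Soil = 2Sprinkler - 2Rain + 2  [with Sprinkler=-1, Rain=-1]  = 2
Wet = -2Sprinkler + Rain - Soil  [with Sprinkler=-1, Rain=-1, Soil=2]  = -1
Growth = -2Sprinkler + Soil - 2  [with Sprinkler=-1, Soil=2]  = 2
Yield = -Rain - 2Sprinkler + 3  [with Rain=-1, Sprinkler=-1]  = 6
Harvest = -2Yield - Growth - 2Wet  [with Yield=6, Growth=2, Wet=-1]  = -12

-12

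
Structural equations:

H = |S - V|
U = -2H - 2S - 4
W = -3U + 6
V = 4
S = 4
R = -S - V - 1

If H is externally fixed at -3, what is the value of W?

The intervention breaks the incoming arrows to H: H = |S - V| no longer applies, and H = -3.
U = -2H - 2S - 4  [with H=-3, S=4]  = -6
W = -3U + 6  [with U=-6]  = 24

24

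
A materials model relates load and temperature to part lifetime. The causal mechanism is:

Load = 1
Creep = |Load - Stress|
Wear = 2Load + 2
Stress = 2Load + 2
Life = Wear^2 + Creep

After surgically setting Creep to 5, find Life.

21

do(Creep=5) replaces the equation Creep = |Load - Stress| with the constant Creep = 5.
Wear = 2Load + 2  [with Load=1]  = 4
Life = Wear^2 + Creep  [with Wear=4, Creep=5]  = 21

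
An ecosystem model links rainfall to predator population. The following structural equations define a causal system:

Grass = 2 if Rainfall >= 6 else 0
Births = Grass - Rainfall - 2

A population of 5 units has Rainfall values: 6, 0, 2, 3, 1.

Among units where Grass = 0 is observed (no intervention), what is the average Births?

-3.5

Conditioning on Grass=0 selects the 4 unit(s) with Rainfall ∈ {0, 2, 3, 1}. Their Births values: -2, -4, -5, -3. Mean = -3.5.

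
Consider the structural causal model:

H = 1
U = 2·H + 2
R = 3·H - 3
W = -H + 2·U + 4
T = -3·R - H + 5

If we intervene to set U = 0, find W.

3

Under do(U=0), the mechanism U = 2·H + 2 is discarded; U is fixed at 0.
W = -H + 2·U + 4  [with H=1, U=0]  = 3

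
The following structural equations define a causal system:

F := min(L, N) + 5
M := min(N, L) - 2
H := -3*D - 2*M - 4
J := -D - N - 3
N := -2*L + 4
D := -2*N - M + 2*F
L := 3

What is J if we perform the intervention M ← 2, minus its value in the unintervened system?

The intervention breaks the incoming arrows to M: M := min(N, L) - 2 no longer applies, and M = 2.
N = -2*L + 4  [with L=3]  = -2
F = min(L, N) + 5  [with L=3, N=-2]  = 3
D = -2*N - M + 2*F  [with N=-2, M=2, F=3]  = 8
J = -D - N - 3  [with D=8, N=-2]  = -9
Without intervention: N = -2*L + 4  [with L=3]  = -2; F = min(L, N) + 5  [with L=3, N=-2]  = 3; M = min(N, L) - 2  [with N=-2, L=3]  = -4; D = -2*N - M + 2*F  [with N=-2, M=-4, F=3]  = 14; J = -D - N - 3  [with D=14, N=-2]  = -15.
Change = -9 − (-15) = 6.

6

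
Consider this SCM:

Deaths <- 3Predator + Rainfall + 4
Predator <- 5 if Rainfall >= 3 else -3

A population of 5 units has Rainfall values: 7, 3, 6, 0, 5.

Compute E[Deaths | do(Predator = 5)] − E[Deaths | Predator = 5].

-1.05

Every unit gets Predator=5 under the intervention. Deaths values become 26, 22, 25, 19, 24; E[Deaths|do(Predator=5)] = 23.2.
Conditioning on Predator=5 selects the 4 unit(s) with Rainfall ∈ {7, 3, 6, 5}. Their Deaths values: 26, 22, 25, 24. Mean = 24.25.
Difference = 23.2 − 24.25 = -1.05.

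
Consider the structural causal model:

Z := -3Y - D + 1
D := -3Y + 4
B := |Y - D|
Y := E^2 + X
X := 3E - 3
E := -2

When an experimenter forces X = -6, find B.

do(X=-6) replaces the equation X := 3E - 3 with the constant X = -6.
Y = E^2 + X  [with E=-2, X=-6]  = -2
D = -3Y + 4  [with Y=-2]  = 10
B = |Y - D|  [with Y=-2, D=10]  = 12

12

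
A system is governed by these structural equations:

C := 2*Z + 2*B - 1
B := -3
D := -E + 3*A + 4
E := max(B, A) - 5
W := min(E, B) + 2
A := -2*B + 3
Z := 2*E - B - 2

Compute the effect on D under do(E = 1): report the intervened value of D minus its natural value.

do(E=1) replaces the equation E := max(B, A) - 5 with the constant E = 1.
A = -2*B + 3  [with B=-3]  = 9
D = -E + 3*A + 4  [with E=1, A=9]  = 30
Without intervention: A = -2*B + 3  [with B=-3]  = 9; E = max(B, A) - 5  [with B=-3, A=9]  = 4; D = -E + 3*A + 4  [with E=4, A=9]  = 27.
Change = 30 − 27 = 3.

3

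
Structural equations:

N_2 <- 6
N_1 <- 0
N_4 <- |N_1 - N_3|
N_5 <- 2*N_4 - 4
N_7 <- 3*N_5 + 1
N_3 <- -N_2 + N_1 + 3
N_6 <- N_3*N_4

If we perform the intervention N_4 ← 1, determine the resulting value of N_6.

Under do(N_4=1), the mechanism N_4 <- |N_1 - N_3| is discarded; N_4 is fixed at 1.
N_3 = -N_2 + N_1 + 3  [with N_2=6, N_1=0]  = -3
N_6 = N_3*N_4  [with N_3=-3, N_4=1]  = -3

-3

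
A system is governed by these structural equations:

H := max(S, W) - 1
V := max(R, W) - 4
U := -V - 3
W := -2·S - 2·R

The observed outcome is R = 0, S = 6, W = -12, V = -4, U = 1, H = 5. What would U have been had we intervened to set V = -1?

-2

Intervening sets V = -1 and removes its equation (V := max(R, W) - 4).
U = -V - 3  [with V=-1]  = -2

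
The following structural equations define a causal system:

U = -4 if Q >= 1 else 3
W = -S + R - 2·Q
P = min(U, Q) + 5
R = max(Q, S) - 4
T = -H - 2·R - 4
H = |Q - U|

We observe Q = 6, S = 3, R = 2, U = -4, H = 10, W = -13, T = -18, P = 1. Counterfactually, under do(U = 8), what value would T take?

The intervention breaks the incoming arrows to U: U = -4 if Q >= 1 else 3 no longer applies, and U = 8.
R = max(Q, S) - 4  [with Q=6, S=3]  = 2
H = |Q - U|  [with Q=6, U=8]  = 2
T = -H - 2·R - 4  [with H=2, R=2]  = -10

-10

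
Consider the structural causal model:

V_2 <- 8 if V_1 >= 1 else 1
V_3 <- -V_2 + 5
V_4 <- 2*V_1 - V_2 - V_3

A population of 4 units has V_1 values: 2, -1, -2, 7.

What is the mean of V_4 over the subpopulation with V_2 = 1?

-8

E[V_4|V_2=1] averages over only the 2 units with V_2=1 (V_1 = -1, -2): V_4 = -7, -9, mean -8.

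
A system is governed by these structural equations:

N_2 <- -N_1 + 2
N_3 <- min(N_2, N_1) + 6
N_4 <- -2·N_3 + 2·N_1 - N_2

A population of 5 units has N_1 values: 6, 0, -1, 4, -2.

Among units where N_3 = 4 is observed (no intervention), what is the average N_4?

-7

Observing N_3=4 restricts to units where N_3's equation naturally yields 4: N_1 ∈ {4, -2}. In that subpopulation N_4 = 2, -16, mean -7.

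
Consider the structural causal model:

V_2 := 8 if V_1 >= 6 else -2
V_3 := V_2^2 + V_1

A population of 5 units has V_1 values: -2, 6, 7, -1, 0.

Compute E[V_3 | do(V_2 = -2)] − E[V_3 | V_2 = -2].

Under do(V_2=-2), V_2's equation is replaced by V_2=-2 for every unit. Per-unit V_3: 2, 10, 11, 3, 4. Mean = 6.
E[V_3|V_2=-2] averages over only the 3 units with V_2=-2 (V_1 = -2, -1, 0): V_3 = 2, 3, 4, mean 3.
Difference = 6 − 3 = 3.

3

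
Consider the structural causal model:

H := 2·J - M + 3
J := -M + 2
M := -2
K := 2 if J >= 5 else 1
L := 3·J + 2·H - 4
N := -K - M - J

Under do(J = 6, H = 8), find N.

-6

Under do(J = 6, H = 8), each intervened variable's structural equation is replaced by its fixed value.
K = 2 if J >= 5 else 1  [with J=6]  = 2
N = -K - M - J  [with K=2, M=-2, J=6]  = -6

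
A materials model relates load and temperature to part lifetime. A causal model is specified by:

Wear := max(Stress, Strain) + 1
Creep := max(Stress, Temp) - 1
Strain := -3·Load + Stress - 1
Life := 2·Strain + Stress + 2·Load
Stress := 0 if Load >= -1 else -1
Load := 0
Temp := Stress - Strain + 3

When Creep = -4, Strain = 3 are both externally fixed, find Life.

6

The joint intervention fixes Creep = -4, Strain = 3, removing each variable's own equation.
Stress = 0 if Load >= -1 else -1  [with Load=0]  = 0
Life = 2·Strain + Stress + 2·Load  [with Strain=3, Stress=0, Load=0]  = 6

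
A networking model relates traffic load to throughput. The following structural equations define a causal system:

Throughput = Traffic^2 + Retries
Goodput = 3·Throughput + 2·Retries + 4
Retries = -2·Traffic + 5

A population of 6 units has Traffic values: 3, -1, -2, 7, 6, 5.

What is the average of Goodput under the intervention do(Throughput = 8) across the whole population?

The intervention sets Throughput=8 in all 6 units regardless of Traffic. Recomputing Goodput per unit gives 26, 42, 46, 10, 14, 18; average 26.

26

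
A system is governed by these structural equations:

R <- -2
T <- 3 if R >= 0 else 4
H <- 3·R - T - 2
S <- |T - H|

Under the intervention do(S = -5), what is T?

The intervention breaks the incoming arrows to S: S <- |T - H| no longer applies, and S = -5.
Since T is not a descendant of the intervened variable, it is unaffected.
T = 3 if R >= 0 else 4  [with R=-2]  = 4

4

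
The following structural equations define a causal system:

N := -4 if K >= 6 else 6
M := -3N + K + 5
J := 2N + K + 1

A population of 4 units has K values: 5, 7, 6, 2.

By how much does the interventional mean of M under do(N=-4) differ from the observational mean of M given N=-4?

Every unit gets N=-4 under the intervention. M values become 22, 24, 23, 19; E[M|do(N=-4)] = 22.
Conditioning on N=-4 selects the 2 unit(s) with K ∈ {7, 6}. Their M values: 24, 23. Mean = 23.5.
Difference = 22 − 23.5 = -1.5.

-1.5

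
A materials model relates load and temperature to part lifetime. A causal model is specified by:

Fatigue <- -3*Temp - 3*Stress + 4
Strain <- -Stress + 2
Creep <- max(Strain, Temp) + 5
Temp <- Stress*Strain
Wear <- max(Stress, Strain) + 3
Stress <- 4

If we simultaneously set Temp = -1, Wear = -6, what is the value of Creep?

The joint intervention fixes Temp = -1, Wear = -6, removing each variable's own equation.
Strain = -Stress + 2  [with Stress=4]  = -2
Creep = max(Strain, Temp) + 5  [with Strain=-2, Temp=-1]  = 4

4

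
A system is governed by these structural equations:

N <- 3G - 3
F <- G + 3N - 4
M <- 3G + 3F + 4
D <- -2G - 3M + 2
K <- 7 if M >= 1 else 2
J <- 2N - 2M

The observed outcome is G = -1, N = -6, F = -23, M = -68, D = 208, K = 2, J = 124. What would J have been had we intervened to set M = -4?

The intervention breaks the incoming arrows to M: M <- 3G + 3F + 4 no longer applies, and M = -4.
N = 3G - 3  [with G=-1]  = -6
J = 2N - 2M  [with N=-6, M=-4]  = -4

-4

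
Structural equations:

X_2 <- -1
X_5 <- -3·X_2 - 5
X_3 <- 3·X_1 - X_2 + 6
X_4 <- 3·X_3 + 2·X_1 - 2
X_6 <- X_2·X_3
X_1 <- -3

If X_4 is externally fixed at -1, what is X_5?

-2

Intervening sets X_4 = -1 and removes its equation (X_4 <- 3·X_3 + 2·X_1 - 2).
No directed path runs from X_4 to X_5, so X_5 keeps its natural value.
X_5 = -3·X_2 - 5  [with X_2=-1]  = -2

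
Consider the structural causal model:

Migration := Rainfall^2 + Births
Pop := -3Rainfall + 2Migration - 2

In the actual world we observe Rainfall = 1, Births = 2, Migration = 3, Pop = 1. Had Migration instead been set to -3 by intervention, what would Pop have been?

The intervention breaks the incoming arrows to Migration: Migration := Rainfall^2 + Births no longer applies, and Migration = -3.
Pop = -3Rainfall + 2Migration - 2  [with Rainfall=1, Migration=-3]  = -11

-11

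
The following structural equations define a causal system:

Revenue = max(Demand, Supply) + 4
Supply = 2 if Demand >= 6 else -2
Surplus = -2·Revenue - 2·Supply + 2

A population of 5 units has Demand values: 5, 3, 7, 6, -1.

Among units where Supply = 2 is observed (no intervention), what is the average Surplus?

Conditioning on Supply=2 selects the 2 unit(s) with Demand ∈ {7, 6}. Their Surplus values: -24, -22. Mean = -23.

-23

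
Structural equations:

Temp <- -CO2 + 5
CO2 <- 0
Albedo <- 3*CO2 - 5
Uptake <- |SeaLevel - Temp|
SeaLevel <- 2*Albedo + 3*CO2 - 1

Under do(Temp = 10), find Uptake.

do(Temp=10) replaces the equation Temp <- -CO2 + 5 with the constant Temp = 10.
Albedo = 3*CO2 - 5  [with CO2=0]  = -5
SeaLevel = 2*Albedo + 3*CO2 - 1  [with Albedo=-5, CO2=0]  = -11
Uptake = |SeaLevel - Temp|  [with SeaLevel=-11, Temp=10]  = 21

21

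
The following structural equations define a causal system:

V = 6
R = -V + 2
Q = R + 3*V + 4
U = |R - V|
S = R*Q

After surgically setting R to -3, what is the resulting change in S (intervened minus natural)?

15

do(R=-3) replaces the equation R = -V + 2 with the constant R = -3.
Q = R + 3*V + 4  [with R=-3, V=6]  = 19
S = R*Q  [with R=-3, Q=19]  = -57
Without intervention: R = -V + 2  [with V=6]  = -4; Q = R + 3*V + 4  [with R=-4, V=6]  = 18; S = R*Q  [with R=-4, Q=18]  = -72.
Change = -57 − (-72) = 15.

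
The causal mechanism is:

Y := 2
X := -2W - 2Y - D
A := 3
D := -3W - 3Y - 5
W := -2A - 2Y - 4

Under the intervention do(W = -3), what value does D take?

The intervention breaks the incoming arrows to W: W := -2A - 2Y - 4 no longer applies, and W = -3.
D = -3W - 3Y - 5  [with W=-3, Y=2]  = -2

-2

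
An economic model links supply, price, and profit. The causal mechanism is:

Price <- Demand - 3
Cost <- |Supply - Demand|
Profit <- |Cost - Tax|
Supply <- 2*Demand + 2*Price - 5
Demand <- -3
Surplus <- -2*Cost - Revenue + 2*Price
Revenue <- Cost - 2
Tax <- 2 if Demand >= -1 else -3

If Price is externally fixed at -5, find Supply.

-21

The intervention breaks the incoming arrows to Price: Price <- Demand - 3 no longer applies, and Price = -5.
Supply = 2*Demand + 2*Price - 5  [with Demand=-3, Price=-5]  = -21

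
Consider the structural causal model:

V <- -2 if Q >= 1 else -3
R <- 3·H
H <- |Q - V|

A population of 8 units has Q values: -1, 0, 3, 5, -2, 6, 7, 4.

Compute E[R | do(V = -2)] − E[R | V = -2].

The intervention sets V=-2 in all 8 units regardless of Q. Recomputing R per unit gives 3, 6, 15, 21, 0, 24, 27, 18; average 14.25.
Observing V=-2 restricts to units where V's equation naturally yields -2: Q ∈ {3, 5, 6, 7, 4}. In that subpopulation R = 15, 21, 24, 27, 18, mean 21.
Difference = 14.25 − 21 = -6.75.

-6.75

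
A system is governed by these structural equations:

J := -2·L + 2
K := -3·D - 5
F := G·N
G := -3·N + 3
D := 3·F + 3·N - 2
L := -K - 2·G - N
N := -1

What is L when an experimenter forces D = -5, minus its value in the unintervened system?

Under do(D=-5), the mechanism D := 3·F + 3·N - 2 is discarded; D is fixed at -5.
G = -3·N + 3  [with N=-1]  = 6
K = -3·D - 5  [with D=-5]  = 10
L = -K - 2·G - N  [with K=10, G=6, N=-1]  = -21
Without intervention: G = -3·N + 3  [with N=-1]  = 6; F = G·N  [with G=6, N=-1]  = -6; D = 3·F + 3·N - 2  [with F=-6, N=-1]  = -23; K = -3·D - 5  [with D=-23]  = 64; L = -K - 2·G - N  [with K=64, G=6, N=-1]  = -75.
Change = -21 − (-75) = 54.

54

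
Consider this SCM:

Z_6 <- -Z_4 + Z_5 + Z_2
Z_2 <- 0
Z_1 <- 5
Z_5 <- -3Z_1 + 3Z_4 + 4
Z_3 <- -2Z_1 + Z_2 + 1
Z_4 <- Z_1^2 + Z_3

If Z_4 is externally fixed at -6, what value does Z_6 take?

-23

Under do(Z_4=-6), the mechanism Z_4 <- Z_1^2 + Z_3 is discarded; Z_4 is fixed at -6.
Z_5 = -3Z_1 + 3Z_4 + 4  [with Z_1=5, Z_4=-6]  = -29
Z_6 = -Z_4 + Z_5 + Z_2  [with Z_4=-6, Z_5=-29, Z_2=0]  = -23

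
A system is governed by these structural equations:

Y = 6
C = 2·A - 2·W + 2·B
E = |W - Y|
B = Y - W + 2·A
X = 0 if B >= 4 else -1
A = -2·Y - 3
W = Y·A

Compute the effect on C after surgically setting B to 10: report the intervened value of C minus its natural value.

Intervening sets B = 10 and removes its equation (B = Y - W + 2·A).
A = -2·Y - 3  [with Y=6]  = -15
W = Y·A  [with Y=6, A=-15]  = -90
C = 2·A - 2·W + 2·B  [with A=-15, W=-90, B=10]  = 170
Without intervention: A = -2·Y - 3  [with Y=6]  = -15; W = Y·A  [with Y=6, A=-15]  = -90; B = Y - W + 2·A  [with Y=6, W=-90, A=-15]  = 66; C = 2·A - 2·W + 2·B  [with A=-15, W=-90, B=66]  = 282.
Change = 170 − 282 = -112.

-112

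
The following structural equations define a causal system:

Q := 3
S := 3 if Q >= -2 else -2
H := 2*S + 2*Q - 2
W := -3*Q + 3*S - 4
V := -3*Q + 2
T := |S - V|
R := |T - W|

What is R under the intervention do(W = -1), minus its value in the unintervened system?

The intervention breaks the incoming arrows to W: W := -3*Q + 3*S - 4 no longer applies, and W = -1.
S = 3 if Q >= -2 else -2  [with Q=3]  = 3
V = -3*Q + 2  [with Q=3]  = -7
T = |S - V|  [with S=3, V=-7]  = 10
R = |T - W|  [with T=10, W=-1]  = 11
Without intervention: S = 3 if Q >= -2 else -2  [with Q=3]  = 3; W = -3*Q + 3*S - 4  [with Q=3, S=3]  = -4; V = -3*Q + 2  [with Q=3]  = -7; T = |S - V|  [with S=3, V=-7]  = 10; R = |T - W|  [with T=10, W=-4]  = 14.
Change = 11 − 14 = -3.

-3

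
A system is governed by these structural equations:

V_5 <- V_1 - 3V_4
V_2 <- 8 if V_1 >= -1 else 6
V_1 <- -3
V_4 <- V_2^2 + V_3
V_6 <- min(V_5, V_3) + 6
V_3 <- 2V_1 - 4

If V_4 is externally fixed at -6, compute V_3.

-10

Under do(V_4=-6), the mechanism V_4 <- V_2^2 + V_3 is discarded; V_4 is fixed at -6.
Since V_3 is not a descendant of the intervened variable, it is unaffected.
V_3 = 2V_1 - 4  [with V_1=-3]  = -10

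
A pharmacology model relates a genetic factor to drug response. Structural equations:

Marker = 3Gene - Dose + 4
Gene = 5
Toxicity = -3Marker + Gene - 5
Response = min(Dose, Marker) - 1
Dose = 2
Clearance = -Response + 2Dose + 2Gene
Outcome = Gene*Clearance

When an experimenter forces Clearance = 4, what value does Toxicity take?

do(Clearance=4) replaces the equation Clearance = -Response + 2Dose + 2Gene with the constant Clearance = 4.
Since Toxicity is not a descendant of the intervened variable, it is unaffected.
Marker = 3Gene - Dose + 4  [with Gene=5, Dose=2]  = 17
Toxicity = -3Marker + Gene - 5  [with Marker=17, Gene=5]  = -51

-51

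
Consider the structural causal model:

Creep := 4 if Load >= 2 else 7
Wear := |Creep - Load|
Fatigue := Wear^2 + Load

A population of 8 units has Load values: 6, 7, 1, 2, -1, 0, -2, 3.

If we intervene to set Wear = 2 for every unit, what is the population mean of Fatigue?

Every unit gets Wear=2 under the intervention. Fatigue values become 10, 11, 5, 6, 3, 4, 2, 7; E[Fatigue|do(Wear=2)] = 6.

6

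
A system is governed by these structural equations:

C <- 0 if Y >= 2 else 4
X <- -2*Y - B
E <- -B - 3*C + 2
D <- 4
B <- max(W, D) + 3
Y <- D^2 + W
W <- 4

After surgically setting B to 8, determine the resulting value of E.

The intervention breaks the incoming arrows to B: B <- max(W, D) + 3 no longer applies, and B = 8.
Y = D^2 + W  [with D=4, W=4]  = 20
C = 0 if Y >= 2 else 4  [with Y=20]  = 0
E = -B - 3*C + 2  [with B=8, C=0]  = -6

-6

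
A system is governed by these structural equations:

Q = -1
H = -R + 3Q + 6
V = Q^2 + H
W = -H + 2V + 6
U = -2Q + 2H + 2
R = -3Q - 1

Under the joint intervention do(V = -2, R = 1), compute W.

The joint intervention fixes V = -2, R = 1, removing each variable's own equation.
H = -R + 3Q + 6  [with R=1, Q=-1]  = 2
W = -H + 2V + 6  [with H=2, V=-2]  = 0

0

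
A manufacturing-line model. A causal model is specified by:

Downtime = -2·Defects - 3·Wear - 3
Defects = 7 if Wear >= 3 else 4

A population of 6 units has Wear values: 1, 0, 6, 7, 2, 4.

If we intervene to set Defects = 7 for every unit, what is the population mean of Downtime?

-27

The intervention sets Defects=7 in all 6 units regardless of Wear. Recomputing Downtime per unit gives -20, -17, -35, -38, -23, -29; average -27.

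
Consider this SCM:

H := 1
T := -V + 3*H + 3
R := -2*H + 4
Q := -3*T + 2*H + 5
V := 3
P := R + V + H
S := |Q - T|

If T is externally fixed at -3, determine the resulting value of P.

6

The intervention breaks the incoming arrows to T: T := -V + 3*H + 3 no longer applies, and T = -3.
P is not downstream of the intervention, so its value is determined by the original equations.
R = -2*H + 4  [with H=1]  = 2
P = R + V + H  [with R=2, V=3, H=1]  = 6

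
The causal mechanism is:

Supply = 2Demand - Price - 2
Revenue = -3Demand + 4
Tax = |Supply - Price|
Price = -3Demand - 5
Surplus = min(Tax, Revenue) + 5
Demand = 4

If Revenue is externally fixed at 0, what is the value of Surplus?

Under do(Revenue=0), the mechanism Revenue = -3Demand + 4 is discarded; Revenue is fixed at 0.
Price = -3Demand - 5  [with Demand=4]  = -17
Supply = 2Demand - Price - 2  [with Demand=4, Price=-17]  = 23
Tax = |Supply - Price|  [with Supply=23, Price=-17]  = 40
Surplus = min(Tax, Revenue) + 5  [with Tax=40, Revenue=0]  = 5

5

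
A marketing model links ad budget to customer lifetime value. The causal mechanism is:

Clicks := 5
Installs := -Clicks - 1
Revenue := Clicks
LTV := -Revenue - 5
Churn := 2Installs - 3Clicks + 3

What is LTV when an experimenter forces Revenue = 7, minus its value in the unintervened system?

-2

Intervening sets Revenue = 7 and removes its equation (Revenue := Clicks).
LTV = -Revenue - 5  [with Revenue=7]  = -12
Without intervention: Revenue = Clicks  [with Clicks=5]  = 5; LTV = -Revenue - 5  [with Revenue=5]  = -10.
Change = -12 − (-10) = -2.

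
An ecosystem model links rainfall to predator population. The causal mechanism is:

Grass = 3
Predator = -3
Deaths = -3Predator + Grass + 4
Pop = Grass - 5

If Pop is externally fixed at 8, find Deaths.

Under do(Pop=8), the mechanism Pop = Grass - 5 is discarded; Pop is fixed at 8.
Since Deaths is not a descendant of the intervened variable, it is unaffected.
Deaths = -3Predator + Grass + 4  [with Predator=-3, Grass=3]  = 16

16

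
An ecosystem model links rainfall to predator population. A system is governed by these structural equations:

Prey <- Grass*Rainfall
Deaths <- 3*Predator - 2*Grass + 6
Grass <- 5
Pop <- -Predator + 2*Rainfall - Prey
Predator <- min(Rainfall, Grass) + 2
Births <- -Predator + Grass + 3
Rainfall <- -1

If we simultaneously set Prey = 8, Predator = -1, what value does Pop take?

Under do(Prey = 8, Predator = -1), each intervened variable's structural equation is replaced by its fixed value.
Pop = -Predator + 2*Rainfall - Prey  [with Predator=-1, Rainfall=-1, Prey=8]  = -9

-9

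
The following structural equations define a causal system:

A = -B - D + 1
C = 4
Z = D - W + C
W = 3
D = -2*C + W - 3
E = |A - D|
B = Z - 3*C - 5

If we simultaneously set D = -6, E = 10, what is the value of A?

Under do(D = -6, E = 10), each intervened variable's structural equation is replaced by its fixed value.
Z = D - W + C  [with D=-6, W=3, C=4]  = -5
B = Z - 3*C - 5  [with Z=-5, C=4]  = -22
A = -B - D + 1  [with B=-22, D=-6]  = 29

29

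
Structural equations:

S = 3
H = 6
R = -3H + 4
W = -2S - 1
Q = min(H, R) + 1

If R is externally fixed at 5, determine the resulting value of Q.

6

The intervention breaks the incoming arrows to R: R = -3H + 4 no longer applies, and R = 5.
Q = min(H, R) + 1  [with H=6, R=5]  = 6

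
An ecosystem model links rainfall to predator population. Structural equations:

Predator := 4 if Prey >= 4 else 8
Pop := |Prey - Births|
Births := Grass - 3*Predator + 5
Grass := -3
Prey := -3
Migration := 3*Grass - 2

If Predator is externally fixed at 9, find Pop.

22

The intervention breaks the incoming arrows to Predator: Predator := 4 if Prey >= 4 else 8 no longer applies, and Predator = 9.
Births = Grass - 3*Predator + 5  [with Grass=-3, Predator=9]  = -25
Pop = |Prey - Births|  [with Prey=-3, Births=-25]  = 22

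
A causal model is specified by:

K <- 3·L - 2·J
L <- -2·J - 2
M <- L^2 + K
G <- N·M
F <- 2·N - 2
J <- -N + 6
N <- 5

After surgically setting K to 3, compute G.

95

The intervention breaks the incoming arrows to K: K <- 3·L - 2·J no longer applies, and K = 3.
J = -N + 6  [with N=5]  = 1
L = -2·J - 2  [with J=1]  = -4
M = L^2 + K  [with L=-4, K=3]  = 19
G = N·M  [with N=5, M=19]  = 95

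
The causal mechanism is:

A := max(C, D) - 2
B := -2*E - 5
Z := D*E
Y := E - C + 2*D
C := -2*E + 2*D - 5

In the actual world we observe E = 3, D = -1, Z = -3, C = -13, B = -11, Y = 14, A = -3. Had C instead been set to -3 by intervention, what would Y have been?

Under do(C=-3), the mechanism C := -2*E + 2*D - 5 is discarded; C is fixed at -3.
Y = E - C + 2*D  [with E=3, C=-3, D=-1]  = 4

4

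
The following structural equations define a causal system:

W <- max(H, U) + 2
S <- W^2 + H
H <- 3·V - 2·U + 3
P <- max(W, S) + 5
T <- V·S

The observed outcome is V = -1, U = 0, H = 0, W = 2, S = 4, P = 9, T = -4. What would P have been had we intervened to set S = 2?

The intervention breaks the incoming arrows to S: S <- W^2 + H no longer applies, and S = 2.
H = 3·V - 2·U + 3  [with V=-1, U=0]  = 0
W = max(H, U) + 2  [with H=0, U=0]  = 2
P = max(W, S) + 5  [with W=2, S=2]  = 7

7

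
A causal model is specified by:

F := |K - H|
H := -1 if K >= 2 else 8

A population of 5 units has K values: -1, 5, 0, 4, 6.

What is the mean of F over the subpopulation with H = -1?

6

E[F|H=-1] averages over only the 3 units with H=-1 (K = 5, 4, 6): F = 6, 5, 7, mean 6.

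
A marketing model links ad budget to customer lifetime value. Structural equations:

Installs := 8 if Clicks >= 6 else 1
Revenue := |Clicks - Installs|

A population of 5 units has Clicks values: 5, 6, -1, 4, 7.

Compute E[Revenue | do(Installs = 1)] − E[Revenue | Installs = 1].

1

The intervention sets Installs=1 in all 5 units regardless of Clicks. Recomputing Revenue per unit gives 4, 5, 2, 3, 6; average 4.
E[Revenue|Installs=1] averages over only the 3 units with Installs=1 (Clicks = 5, -1, 4): Revenue = 4, 2, 3, mean 3.
Difference = 4 − 3 = 1.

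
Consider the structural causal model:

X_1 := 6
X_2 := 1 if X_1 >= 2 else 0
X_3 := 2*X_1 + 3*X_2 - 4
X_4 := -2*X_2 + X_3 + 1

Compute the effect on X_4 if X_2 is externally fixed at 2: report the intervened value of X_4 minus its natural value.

1

Under do(X_2=2), the mechanism X_2 := 1 if X_1 >= 2 else 0 is discarded; X_2 is fixed at 2.
X_3 = 2*X_1 + 3*X_2 - 4  [with X_1=6, X_2=2]  = 14
X_4 = -2*X_2 + X_3 + 1  [with X_2=2, X_3=14]  = 11
Without intervention: X_2 = 1 if X_1 >= 2 else 0  [with X_1=6]  = 1; X_3 = 2*X_1 + 3*X_2 - 4  [with X_1=6, X_2=1]  = 11; X_4 = -2*X_2 + X_3 + 1  [with X_2=1, X_3=11]  = 10.
Change = 11 − 10 = 1.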